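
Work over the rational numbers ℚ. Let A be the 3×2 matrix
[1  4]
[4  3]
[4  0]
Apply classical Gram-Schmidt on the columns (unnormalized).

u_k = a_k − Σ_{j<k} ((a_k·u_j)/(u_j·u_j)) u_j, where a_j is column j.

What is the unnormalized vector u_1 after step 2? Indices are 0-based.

Step 1: u_0 = a_0 = (1, 4, 4).
Step 2: u_1 = a_1 − (16/33)·u_0 = (116/33, 35/33, -64/33).

u_1 = (116/33, 35/33, -64/33)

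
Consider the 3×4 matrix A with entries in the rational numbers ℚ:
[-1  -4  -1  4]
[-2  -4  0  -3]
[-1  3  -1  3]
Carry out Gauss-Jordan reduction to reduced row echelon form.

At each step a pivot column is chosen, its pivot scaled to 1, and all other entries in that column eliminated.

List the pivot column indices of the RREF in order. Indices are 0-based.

step 1: normalize row 0 (÷-1) = (1, 4, 1, -4)
  row 1: subtract -2×row0 = (0, 4, 2, -11)
  row 2: subtract -1×row0 = (0, 7, 0, -1)
step 2: normalize row 1 (÷4) = (0, 1, 1/2, -11/4)
  row 0: subtract 4×row1 = (1, 0, -1, 7)
  row 2: subtract 7×row1 = (0, 0, -7/2, 73/4)
step 3: normalize row 2 (÷-7/2) = (0, 0, 1, -73/14)
  row 0: subtract -1×row2 = (1, 0, 0, 25/14)
  row 1: subtract 1/2×row2 = (0, 1, 0, -1/7)

pivot columns: 0, 1, 2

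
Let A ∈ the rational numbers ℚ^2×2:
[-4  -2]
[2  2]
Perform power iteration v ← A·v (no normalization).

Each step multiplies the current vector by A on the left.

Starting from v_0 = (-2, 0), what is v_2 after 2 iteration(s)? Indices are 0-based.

v_0 = (-2, 0).
v_1 = A·v_0 = (8, -4).
v_2 = A·v_1 = (-24, 8).

v_2 = (-24, 8)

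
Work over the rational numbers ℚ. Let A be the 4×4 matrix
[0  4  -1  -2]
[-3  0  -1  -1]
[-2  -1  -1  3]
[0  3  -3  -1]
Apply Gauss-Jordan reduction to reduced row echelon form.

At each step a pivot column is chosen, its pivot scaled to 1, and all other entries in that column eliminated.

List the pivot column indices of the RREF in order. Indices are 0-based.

[1] R0 <-> R1
[1] R0 /= -3  ⇒  (1, 0, 1/3, 1/3)
     R2 -= -2·R0  ⇒  (0, -1, -1/3, 11/3)
[2] R1 /= 4  ⇒  (0, 1, -1/4, -1/2)
     R2 -= -1·R1  ⇒  (0, 0, -7/12, 19/6)
     R3 -= 3·R1  ⇒  (0, 0, -9/4, 1/2)
[3] R2 /= -7/12  ⇒  (0, 0, 1, -38/7)
     R0 -= 1/3·R2  ⇒  (1, 0, 0, 15/7)
     R1 -= -1/4·R2  ⇒  (0, 1, 0, -13/7)
     R3 -= -9/4·R2  ⇒  (0, 0, 0, -82/7)
[4] R3 /= -82/7  ⇒  (0, 0, 0, 1)
     R0 -= 15/7·R3  ⇒  (1, 0, 0, 0)
     R1 -= -13/7·R3  ⇒  (0, 1, 0, 0)
     R2 -= -38/7·R3  ⇒  (0, 0, 1, 0)

pivot columns: 0, 1, 2, 3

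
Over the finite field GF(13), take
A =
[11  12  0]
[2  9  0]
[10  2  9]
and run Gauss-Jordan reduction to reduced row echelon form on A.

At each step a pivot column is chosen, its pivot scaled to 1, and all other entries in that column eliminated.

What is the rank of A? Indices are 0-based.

rank = 3

[1] R0 /= 11  ⇒  (1, 7, 0)
     R1 -= 2·R0  ⇒  (0, 8, 0)
     R2 -= 10·R0  ⇒  (0, 10, 9)
[2] R1 /= 8  ⇒  (0, 1, 0)
     R0 -= 7·R1  ⇒  (1, 0, 0)
     R2 -= 10·R1  ⇒  (0, 0, 9)
[3] R2 /= 9  ⇒  (0, 0, 1)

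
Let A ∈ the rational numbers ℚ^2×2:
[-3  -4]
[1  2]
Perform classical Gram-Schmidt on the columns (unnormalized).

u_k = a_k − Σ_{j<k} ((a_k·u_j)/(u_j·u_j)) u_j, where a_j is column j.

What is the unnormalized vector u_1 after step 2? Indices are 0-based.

u_1 = (1/5, 3/5)

Step 1: u_0 = a_0 = (-3, 1).
Step 2: u_1 = a_1 − (7/5)·u_0 = (1/5, 3/5).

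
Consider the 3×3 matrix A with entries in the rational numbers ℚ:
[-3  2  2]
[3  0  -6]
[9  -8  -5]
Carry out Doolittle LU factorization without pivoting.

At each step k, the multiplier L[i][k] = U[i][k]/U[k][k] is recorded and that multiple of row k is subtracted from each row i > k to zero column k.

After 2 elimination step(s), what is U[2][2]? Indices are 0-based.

Step 1: pivot at (0,0) is -3.
  row1 ← row1 − (-1)·row0  ⇒  L[1][0]=-1, U row1=(0, 2, -4)
  row2 ← row2 − (-3)·row0  ⇒  L[2][0]=-3, U row2=(0, -2, 1)
Step 2: pivot at (1,1) is 2.
  row2 ← row2 − (-1)·row1  ⇒  L[2][1]=-1, U row2=(0, 0, -3)

U[2][2] = -3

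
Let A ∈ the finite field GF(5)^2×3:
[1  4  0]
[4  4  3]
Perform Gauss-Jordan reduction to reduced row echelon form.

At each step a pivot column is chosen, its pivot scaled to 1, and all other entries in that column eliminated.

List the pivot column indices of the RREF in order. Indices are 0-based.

pivot columns: 0, 1

step 1: normalize row 0 (÷1) = (1, 4, 0)
  row 1: subtract 4×row0 = (0, 3, 3)
step 2: normalize row 1 (÷3) = (0, 1, 1)
  row 0: subtract 4×row1 = (1, 0, 1)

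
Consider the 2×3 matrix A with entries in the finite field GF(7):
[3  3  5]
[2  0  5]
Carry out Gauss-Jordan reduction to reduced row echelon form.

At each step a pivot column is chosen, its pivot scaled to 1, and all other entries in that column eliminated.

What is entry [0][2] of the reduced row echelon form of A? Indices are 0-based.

M[0][2] = 6

step 1: normalize row 0 (÷3) = (1, 1, 4)
  row 1: subtract 2×row0 = (0, 5, 4)
step 2: normalize row 1 (÷5) = (0, 1, 5)
  row 0: subtract 1×row1 = (1, 0, 6)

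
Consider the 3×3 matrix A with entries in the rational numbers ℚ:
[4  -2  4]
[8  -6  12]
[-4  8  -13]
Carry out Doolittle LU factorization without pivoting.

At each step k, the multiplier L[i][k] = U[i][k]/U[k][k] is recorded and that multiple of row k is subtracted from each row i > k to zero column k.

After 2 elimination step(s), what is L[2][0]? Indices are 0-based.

Step 1: pivot at (0,0) is 4.
  row1 ← row1 − (2)·row0  ⇒  L[1][0]=2, U row1=(0, -2, 4)
  row2 ← row2 − (-1)·row0  ⇒  L[2][0]=-1, U row2=(0, 6, -9)
Step 2: pivot at (1,1) is -2.
  row2 ← row2 − (-3)·row1  ⇒  L[2][1]=-3, U row2=(0, 0, 3)

L[2][0] = -1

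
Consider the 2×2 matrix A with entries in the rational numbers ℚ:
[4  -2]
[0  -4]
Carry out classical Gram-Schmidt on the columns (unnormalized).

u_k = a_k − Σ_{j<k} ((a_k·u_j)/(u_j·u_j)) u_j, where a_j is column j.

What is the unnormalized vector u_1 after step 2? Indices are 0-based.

u_1 = (0, -4)

Step 1: u_0 = a_0 = (4, 0).
Step 2: u_1 = a_1 − (-1/2)·u_0 = (0, -4).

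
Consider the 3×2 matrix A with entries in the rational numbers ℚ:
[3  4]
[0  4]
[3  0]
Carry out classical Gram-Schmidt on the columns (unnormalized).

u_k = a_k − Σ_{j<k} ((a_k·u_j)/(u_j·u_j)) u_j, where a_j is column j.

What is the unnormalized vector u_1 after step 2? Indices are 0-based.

u_1 = (2, 4, -2)

Step 1: u_0 = a_0 = (3, 0, 3).
Step 2: u_1 = a_1 − (2/3)·u_0 = (2, 4, -2).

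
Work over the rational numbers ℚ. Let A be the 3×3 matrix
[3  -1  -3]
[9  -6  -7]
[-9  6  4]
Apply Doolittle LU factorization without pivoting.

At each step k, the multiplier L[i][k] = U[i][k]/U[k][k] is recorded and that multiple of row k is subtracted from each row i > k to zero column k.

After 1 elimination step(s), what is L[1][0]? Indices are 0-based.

L[1][0] = 3

Step 1: pivot at (0,0) is 3.
  row1 ← row1 − (3)·row0  ⇒  L[1][0]=3, U row1=(0, -3, 2)
  row2 ← row2 − (-3)·row0  ⇒  L[2][0]=-3, U row2=(0, 3, -5)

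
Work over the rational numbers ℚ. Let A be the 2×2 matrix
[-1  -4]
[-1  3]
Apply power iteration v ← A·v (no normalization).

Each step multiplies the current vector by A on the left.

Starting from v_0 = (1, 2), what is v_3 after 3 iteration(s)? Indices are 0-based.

v_3 = (-85, 83)

v_0 = (1, 2).
v_1 = A·v_0 = (-9, 5).
v_2 = A·v_1 = (-11, 24).
v_3 = A·v_2 = (-85, 83).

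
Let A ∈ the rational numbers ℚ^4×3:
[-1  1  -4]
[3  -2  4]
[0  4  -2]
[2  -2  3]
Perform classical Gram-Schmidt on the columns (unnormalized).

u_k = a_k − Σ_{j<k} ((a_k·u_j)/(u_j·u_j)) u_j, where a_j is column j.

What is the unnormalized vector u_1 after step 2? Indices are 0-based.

Step 1: u_0 = a_0 = (-1, 3, 0, 2).
Step 2: u_1 = a_1 − (-11/14)·u_0 = (3/14, 5/14, 4, -3/7).

u_1 = (3/14, 5/14, 4, -3/7)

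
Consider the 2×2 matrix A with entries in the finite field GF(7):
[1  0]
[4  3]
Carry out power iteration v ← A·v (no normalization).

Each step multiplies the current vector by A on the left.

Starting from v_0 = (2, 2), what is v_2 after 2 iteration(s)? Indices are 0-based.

v_0 = (2, 2).
v_1 = A·v_0 = (2, 0).
v_2 = A·v_1 = (2, 1).

v_2 = (2, 1)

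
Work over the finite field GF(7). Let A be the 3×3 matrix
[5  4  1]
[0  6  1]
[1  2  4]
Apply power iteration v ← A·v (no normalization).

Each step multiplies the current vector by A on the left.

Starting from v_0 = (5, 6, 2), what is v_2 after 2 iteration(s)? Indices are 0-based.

v_2 = (5, 1, 3)

v_0 = (5, 6, 2).
v_1 = A·v_0 = (2, 3, 4).
v_2 = A·v_1 = (5, 1, 3).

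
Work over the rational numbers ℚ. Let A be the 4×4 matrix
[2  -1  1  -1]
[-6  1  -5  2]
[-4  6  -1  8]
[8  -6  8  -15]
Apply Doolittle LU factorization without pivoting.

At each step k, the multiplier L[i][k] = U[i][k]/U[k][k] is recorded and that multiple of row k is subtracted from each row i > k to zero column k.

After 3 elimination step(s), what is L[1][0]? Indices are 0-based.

L[1][0] = -3

Step 1: pivot at (0,0) is 2.
  row1 ← row1 − (-3)·row0  ⇒  L[1][0]=-3, U row1=(0, -2, -2, -1)
  row2 ← row2 − (-2)·row0  ⇒  L[2][0]=-2, U row2=(0, 4, 1, 6)
  row3 ← row3 − (4)·row0  ⇒  L[3][0]=4, U row3=(0, -2, 4, -11)
Step 2: pivot at (1,1) is -2.
  row2 ← row2 − (-2)·row1  ⇒  L[2][1]=-2, U row2=(0, 0, -3, 4)
  row3 ← row3 − (1)·row1  ⇒  L[3][1]=1, U row3=(0, 0, 6, -10)
Step 3: pivot at (2,2) is -3.
  row3 ← row3 − (-2)·row2  ⇒  L[3][2]=-2, U row3=(0, 0, 0, -2)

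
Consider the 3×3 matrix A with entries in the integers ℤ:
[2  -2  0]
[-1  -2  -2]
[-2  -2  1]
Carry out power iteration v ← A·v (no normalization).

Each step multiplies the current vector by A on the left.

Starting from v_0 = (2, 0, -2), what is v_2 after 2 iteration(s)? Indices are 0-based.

v_2 = (4, 4, -18)

v_0 = (2, 0, -2).
v_1 = A·v_0 = (4, 2, -6).
v_2 = A·v_1 = (4, 4, -18).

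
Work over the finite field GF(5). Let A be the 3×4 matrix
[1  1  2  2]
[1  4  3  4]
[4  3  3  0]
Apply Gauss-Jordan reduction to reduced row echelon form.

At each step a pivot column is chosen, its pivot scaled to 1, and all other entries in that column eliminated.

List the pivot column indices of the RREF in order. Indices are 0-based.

pivot(0,0)=1: scale R0 → (1, 1, 2, 2)
  clear (1,0): R1 −= (1)R0 → (0, 3, 1, 2)
  clear (2,0): R2 −= (4)R0 → (0, 4, 0, 2)
pivot(1,1)=3: scale R1 → (0, 1, 2, 4)
  clear (0,1): R0 −= (1)R1 → (1, 0, 0, 3)
  clear (2,1): R2 −= (4)R1 → (0, 0, 2, 1)
pivot(2,2)=2: scale R2 → (0, 0, 1, 3)
  clear (1,2): R1 −= (2)R2 → (0, 1, 0, 3)

pivot columns: 0, 1, 2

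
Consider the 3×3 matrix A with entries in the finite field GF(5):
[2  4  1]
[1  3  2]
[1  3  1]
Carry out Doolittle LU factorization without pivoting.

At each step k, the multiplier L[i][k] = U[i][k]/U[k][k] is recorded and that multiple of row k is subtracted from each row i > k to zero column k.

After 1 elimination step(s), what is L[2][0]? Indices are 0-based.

L[2][0] = 3

Step 1: pivot at (0,0) is 2.
  row1 ← row1 − (3)·row0  ⇒  L[1][0]=3, U row1=(0, 1, 4)
  row2 ← row2 − (3)·row0  ⇒  L[2][0]=3, U row2=(0, 1, 3)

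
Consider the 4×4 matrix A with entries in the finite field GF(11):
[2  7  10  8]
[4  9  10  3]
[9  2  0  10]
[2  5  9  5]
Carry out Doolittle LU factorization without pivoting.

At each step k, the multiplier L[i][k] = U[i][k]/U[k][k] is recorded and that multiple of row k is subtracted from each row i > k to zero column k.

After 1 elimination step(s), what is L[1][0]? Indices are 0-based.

k=0: U[0][0]=2
  eliminate (1,0): mult=2, new row 1: (0, 6, 1, 9); set L[1][0]=2
  eliminate (2,0): mult=10, new row 2: (0, 9, 10, 7); set L[2][0]=10
  eliminate (3,0): mult=1, new row 3: (0, 9, 10, 8); set L[3][0]=1

L[1][0] = 2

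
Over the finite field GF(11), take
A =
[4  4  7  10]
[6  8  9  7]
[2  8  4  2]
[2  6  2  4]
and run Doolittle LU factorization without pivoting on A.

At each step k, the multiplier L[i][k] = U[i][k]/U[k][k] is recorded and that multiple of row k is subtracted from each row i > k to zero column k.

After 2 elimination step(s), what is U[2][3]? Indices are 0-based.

k=0: U[0][0]=4
  eliminate (1,0): mult=7, new row 1: (0, 2, 4, 3); set L[1][0]=7
  eliminate (2,0): mult=6, new row 2: (0, 6, 6, 8); set L[2][0]=6
  eliminate (3,0): mult=6, new row 3: (0, 4, 4, 10); set L[3][0]=6
k=1: U[1][1]=2
  eliminate (2,1): mult=3, new row 2: (0, 0, 5, 10); set L[2][1]=3
  eliminate (3,1): mult=2, new row 3: (0, 0, 7, 4); set L[3][1]=2

U[2][3] = 10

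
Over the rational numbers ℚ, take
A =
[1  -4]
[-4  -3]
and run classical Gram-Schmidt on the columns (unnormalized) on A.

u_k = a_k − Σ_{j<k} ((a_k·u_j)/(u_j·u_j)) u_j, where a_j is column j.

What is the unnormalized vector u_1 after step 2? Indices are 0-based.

Step 1: u_0 = a_0 = (1, -4).
Step 2: u_1 = a_1 − (8/17)·u_0 = (-76/17, -19/17).

u_1 = (-76/17, -19/17)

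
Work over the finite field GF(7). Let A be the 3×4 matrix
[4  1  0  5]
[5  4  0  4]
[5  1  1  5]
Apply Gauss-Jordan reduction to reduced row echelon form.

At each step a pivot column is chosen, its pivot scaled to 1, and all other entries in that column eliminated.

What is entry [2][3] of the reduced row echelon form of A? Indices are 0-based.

step 1: normalize row 0 (÷4) = (1, 2, 0, 3)
  row 1: subtract 5×row0 = (0, 1, 0, 3)
  row 2: subtract 5×row0 = (0, 5, 1, 4)
step 2: normalize row 1 (÷1) = (0, 1, 0, 3)
  row 0: subtract 2×row1 = (1, 0, 0, 4)
  row 2: subtract 5×row1 = (0, 0, 1, 3)
step 3: normalize row 2 (÷1) = (0, 0, 1, 3)

M[2][3] = 3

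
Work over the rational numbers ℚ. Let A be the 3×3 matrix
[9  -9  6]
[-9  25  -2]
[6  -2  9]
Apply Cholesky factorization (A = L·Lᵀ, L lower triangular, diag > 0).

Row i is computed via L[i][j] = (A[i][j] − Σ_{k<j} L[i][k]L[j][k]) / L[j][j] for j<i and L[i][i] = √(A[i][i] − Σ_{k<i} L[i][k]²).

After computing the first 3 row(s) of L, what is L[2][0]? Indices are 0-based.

L[2][0] = 2

Step 1: L[0][0] = √(9) = 3.
  L[1][0] = (-9) / L[0][0] = -3.
Step 2: L[1][1] = √(16) = 4.
  L[2][0] = (6) / L[0][0] = 2.
  L[2][1] = (4) / L[1][1] = 1.
Step 3: L[2][2] = √(4) = 2.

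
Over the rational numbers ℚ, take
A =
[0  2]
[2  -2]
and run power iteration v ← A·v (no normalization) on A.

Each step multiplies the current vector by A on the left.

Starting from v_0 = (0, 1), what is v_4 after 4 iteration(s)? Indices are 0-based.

v_4 = (-48, 80)

v_0 = (0, 1).
v_1 = A·v_0 = (2, -2).
v_2 = A·v_1 = (-4, 8).
v_3 = A·v_2 = (16, -24).
v_4 = A·v_3 = (-48, 80).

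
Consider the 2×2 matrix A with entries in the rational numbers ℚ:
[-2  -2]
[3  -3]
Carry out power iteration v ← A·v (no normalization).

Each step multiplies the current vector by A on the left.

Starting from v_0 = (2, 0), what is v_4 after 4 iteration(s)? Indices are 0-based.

v_4 = (-292, -30)

v_0 = (2, 0).
v_1 = A·v_0 = (-4, 6).
v_2 = A·v_1 = (-4, -30).
v_3 = A·v_2 = (68, 78).
v_4 = A·v_3 = (-292, -30).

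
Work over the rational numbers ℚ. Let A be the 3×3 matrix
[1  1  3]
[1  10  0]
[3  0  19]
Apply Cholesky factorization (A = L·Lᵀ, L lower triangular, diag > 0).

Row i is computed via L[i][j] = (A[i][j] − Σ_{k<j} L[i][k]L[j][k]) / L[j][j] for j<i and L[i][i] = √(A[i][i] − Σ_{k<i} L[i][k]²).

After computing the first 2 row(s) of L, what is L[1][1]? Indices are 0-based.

Step 1: L[0][0] = √(1) = 1.
  L[1][0] = (1) / L[0][0] = 1.
Step 2: L[1][1] = √(9) = 3.

L[1][1] = 3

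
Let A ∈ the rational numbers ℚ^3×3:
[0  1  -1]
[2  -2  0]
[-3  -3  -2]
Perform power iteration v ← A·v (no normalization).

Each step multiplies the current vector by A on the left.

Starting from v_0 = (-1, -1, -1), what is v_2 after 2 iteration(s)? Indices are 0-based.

v_0 = (-1, -1, -1).
v_1 = A·v_0 = (0, 0, 8).
v_2 = A·v_1 = (-8, 0, -16).

v_2 = (-8, 0, -16)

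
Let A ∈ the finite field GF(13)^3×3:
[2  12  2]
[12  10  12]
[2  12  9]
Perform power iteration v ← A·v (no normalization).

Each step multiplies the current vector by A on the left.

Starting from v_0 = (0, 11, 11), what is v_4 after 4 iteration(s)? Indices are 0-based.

v_4 = (0, 4, 11)

v_0 = (0, 11, 11).
v_1 = A·v_0 = (11, 8, 10).
v_2 = A·v_1 = (8, 7, 0).
v_3 = A·v_2 = (9, 10, 9).
v_4 = A·v_3 = (0, 4, 11).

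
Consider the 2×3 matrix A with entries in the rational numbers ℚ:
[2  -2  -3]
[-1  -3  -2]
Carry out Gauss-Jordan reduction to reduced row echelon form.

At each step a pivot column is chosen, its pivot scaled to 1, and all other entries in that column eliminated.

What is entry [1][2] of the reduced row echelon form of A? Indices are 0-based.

[1] R0 /= 2  ⇒  (1, -1, -3/2)
     R1 -= -1·R0  ⇒  (0, -4, -7/2)
[2] R1 /= -4  ⇒  (0, 1, 7/8)
     R0 -= -1·R1  ⇒  (1, 0, -5/8)

M[1][2] = 7/8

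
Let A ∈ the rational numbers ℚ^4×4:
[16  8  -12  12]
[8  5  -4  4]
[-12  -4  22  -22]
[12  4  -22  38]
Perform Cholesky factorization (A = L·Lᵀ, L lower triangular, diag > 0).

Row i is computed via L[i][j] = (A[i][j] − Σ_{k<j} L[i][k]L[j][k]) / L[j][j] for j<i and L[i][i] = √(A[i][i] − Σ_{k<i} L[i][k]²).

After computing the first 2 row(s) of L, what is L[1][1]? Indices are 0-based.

Step 1: L[0][0] = √(16) = 4.
  L[1][0] = (8) / L[0][0] = 2.
Step 2: L[1][1] = √(1) = 1.

L[1][1] = 1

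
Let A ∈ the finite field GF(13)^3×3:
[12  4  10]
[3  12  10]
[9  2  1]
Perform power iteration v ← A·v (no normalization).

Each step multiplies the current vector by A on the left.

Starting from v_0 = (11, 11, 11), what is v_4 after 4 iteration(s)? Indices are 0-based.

v_4 = (12, 6, 0)

v_0 = (11, 11, 11).
v_1 = A·v_0 = (0, 2, 2).
v_2 = A·v_1 = (2, 5, 6).
v_3 = A·v_2 = (0, 9, 8).
v_4 = A·v_3 = (12, 6, 0).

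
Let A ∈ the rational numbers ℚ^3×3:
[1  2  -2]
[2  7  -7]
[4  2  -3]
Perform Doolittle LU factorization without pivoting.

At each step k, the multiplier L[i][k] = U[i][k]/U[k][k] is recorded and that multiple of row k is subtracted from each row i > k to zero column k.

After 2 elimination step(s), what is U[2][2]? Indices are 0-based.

k=0: U[0][0]=1
  eliminate (1,0): mult=2, new row 1: (0, 3, -3); set L[1][0]=2
  eliminate (2,0): mult=4, new row 2: (0, -6, 5); set L[2][0]=4
k=1: U[1][1]=3
  eliminate (2,1): mult=-2, new row 2: (0, 0, -1); set L[2][1]=-2

U[2][2] = -1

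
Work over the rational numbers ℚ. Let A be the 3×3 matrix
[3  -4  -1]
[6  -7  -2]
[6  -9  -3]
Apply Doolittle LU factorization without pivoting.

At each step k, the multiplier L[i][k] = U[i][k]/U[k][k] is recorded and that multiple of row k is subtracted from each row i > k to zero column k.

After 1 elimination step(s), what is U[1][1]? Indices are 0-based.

[col 0] pivot 3
  R1 -= 2*R0 → (0, 1, 0)  (L[1][0] := 2)
  R2 -= 2*R0 → (0, -1, -1)  (L[2][0] := 2)

U[1][1] = 1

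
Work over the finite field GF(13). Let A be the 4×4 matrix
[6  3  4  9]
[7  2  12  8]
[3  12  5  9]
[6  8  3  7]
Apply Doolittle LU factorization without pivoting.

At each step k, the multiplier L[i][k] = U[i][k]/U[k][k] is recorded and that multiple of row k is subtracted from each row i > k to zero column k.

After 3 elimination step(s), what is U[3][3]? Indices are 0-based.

Step 1: pivot at (0,0) is 6.
  row1 ← row1 − (12)·row0  ⇒  L[1][0]=12, U row1=(0, 5, 3, 4)
  row2 ← row2 − (7)·row0  ⇒  L[2][0]=7, U row2=(0, 4, 3, 11)
  row3 ← row3 − (1)·row0  ⇒  L[3][0]=1, U row3=(0, 5, 12, 11)
Step 2: pivot at (1,1) is 5.
  row2 ← row2 − (6)·row1  ⇒  L[2][1]=6, U row2=(0, 0, 11, 0)
  row3 ← row3 − (1)·row1  ⇒  L[3][1]=1, U row3=(0, 0, 9, 7)
Step 3: pivot at (2,2) is 11.
  row3 ← row3 − (2)·row2  ⇒  L[3][2]=2, U row3=(0, 0, 0, 7)

U[3][3] = 7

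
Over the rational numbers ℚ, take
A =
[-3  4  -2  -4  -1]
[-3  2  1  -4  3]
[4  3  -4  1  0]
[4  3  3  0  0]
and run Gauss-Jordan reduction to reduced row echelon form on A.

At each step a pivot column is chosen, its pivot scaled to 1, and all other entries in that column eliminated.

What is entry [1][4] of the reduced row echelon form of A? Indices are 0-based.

M[1][4] = -144/49

[1] R0 /= -3  ⇒  (1, -4/3, 2/3, 4/3, 1/3)
     R1 -= -3·R0  ⇒  (0, -2, 3, 0, 4)
     R2 -= 4·R0  ⇒  (0, 25/3, -20/3, -13/3, -4/3)
     R3 -= 4·R0  ⇒  (0, 25/3, 1/3, -16/3, -4/3)
[2] R1 /= -2  ⇒  (0, 1, -3/2, 0, -2)
     R0 -= -4/3·R1  ⇒  (1, 0, -4/3, 4/3, -7/3)
     R2 -= 25/3·R1  ⇒  (0, 0, 35/6, -13/3, 46/3)
     R3 -= 25/3·R1  ⇒  (0, 0, 77/6, -16/3, 46/3)
[3] R2 /= 35/6  ⇒  (0, 0, 1, -26/35, 92/35)
     R0 -= -4/3·R2  ⇒  (1, 0, 0, 12/35, 41/35)
     R1 -= -3/2·R2  ⇒  (0, 1, 0, -39/35, 68/35)
     R3 -= 77/6·R2  ⇒  (0, 0, 0, 21/5, -92/5)
[4] R3 /= 21/5  ⇒  (0, 0, 0, 1, -92/21)
     R0 -= 12/35·R3  ⇒  (1, 0, 0, 0, 131/49)
     R1 -= -39/35·R3  ⇒  (0, 1, 0, 0, -144/49)
     R2 -= -26/35·R3  ⇒  (0, 0, 1, 0, -92/147)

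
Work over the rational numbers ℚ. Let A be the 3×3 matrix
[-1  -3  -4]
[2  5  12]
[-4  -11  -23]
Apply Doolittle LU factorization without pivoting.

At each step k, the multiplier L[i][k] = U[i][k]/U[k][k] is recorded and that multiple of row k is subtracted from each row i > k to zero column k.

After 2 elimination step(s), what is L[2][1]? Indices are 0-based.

L[2][1] = -1

k=0: U[0][0]=-1
  eliminate (1,0): mult=-2, new row 1: (0, -1, 4); set L[1][0]=-2
  eliminate (2,0): mult=4, new row 2: (0, 1, -7); set L[2][0]=4
k=1: U[1][1]=-1
  eliminate (2,1): mult=-1, new row 2: (0, 0, -3); set L[2][1]=-1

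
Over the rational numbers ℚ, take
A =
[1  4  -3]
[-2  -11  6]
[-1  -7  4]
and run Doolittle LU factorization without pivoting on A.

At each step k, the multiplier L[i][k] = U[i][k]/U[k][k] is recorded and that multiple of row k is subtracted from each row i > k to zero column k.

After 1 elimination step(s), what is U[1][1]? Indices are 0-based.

U[1][1] = -3

Step 1: pivot at (0,0) is 1.
  row1 ← row1 − (-2)·row0  ⇒  L[1][0]=-2, U row1=(0, -3, 0)
  row2 ← row2 − (-1)·row0  ⇒  L[2][0]=-1, U row2=(0, -3, 1)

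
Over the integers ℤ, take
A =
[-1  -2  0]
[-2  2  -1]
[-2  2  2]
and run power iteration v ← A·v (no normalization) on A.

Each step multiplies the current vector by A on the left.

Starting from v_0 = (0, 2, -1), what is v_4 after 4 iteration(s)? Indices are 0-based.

v_0 = (0, 2, -1).
v_1 = A·v_0 = (-4, 5, 2).
v_2 = A·v_1 = (-6, 16, 22).
v_3 = A·v_2 = (-26, 22, 88).
v_4 = A·v_3 = (-18, 8, 272).

v_4 = (-18, 8, 272)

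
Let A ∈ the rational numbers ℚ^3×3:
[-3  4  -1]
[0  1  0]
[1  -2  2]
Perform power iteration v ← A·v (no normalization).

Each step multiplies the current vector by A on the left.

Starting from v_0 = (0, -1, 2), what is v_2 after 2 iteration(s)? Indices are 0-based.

v_0 = (0, -1, 2).
v_1 = A·v_0 = (-6, -1, 6).
v_2 = A·v_1 = (8, -1, 8).

v_2 = (8, -1, 8)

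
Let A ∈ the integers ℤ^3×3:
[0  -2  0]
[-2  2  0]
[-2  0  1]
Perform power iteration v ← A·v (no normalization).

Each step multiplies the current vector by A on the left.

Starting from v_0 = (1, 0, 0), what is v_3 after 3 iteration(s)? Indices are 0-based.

v_0 = (1, 0, 0).
v_1 = A·v_0 = (0, -2, -2).
v_2 = A·v_1 = (4, -4, -2).
v_3 = A·v_2 = (8, -16, -10).

v_3 = (8, -16, -10)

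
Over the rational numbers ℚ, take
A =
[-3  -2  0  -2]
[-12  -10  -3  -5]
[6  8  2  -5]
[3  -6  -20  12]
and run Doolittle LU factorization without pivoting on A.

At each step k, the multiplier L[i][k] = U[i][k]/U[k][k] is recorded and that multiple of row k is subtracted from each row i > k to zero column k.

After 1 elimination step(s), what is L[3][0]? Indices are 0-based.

L[3][0] = -1

k=0: U[0][0]=-3
  eliminate (1,0): mult=4, new row 1: (0, -2, -3, 3); set L[1][0]=4
  eliminate (2,0): mult=-2, new row 2: (0, 4, 2, -9); set L[2][0]=-2
  eliminate (3,0): mult=-1, new row 3: (0, -8, -20, 10); set L[3][0]=-1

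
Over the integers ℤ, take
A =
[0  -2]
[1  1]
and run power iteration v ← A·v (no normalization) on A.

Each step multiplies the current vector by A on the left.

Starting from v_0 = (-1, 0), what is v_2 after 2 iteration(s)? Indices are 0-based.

v_2 = (2, -1)

v_0 = (-1, 0).
v_1 = A·v_0 = (0, -1).
v_2 = A·v_1 = (2, -1).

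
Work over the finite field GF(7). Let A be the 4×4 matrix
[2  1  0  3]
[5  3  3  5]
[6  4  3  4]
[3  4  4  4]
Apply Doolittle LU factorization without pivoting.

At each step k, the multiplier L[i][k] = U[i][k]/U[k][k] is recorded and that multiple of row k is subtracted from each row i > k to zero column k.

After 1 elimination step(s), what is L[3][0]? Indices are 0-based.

Step 1: pivot at (0,0) is 2.
  row1 ← row1 − (6)·row0  ⇒  L[1][0]=6, U row1=(0, 4, 3, 1)
  row2 ← row2 − (3)·row0  ⇒  L[2][0]=3, U row2=(0, 1, 3, 2)
  row3 ← row3 − (5)·row0  ⇒  L[3][0]=5, U row3=(0, 6, 4, 3)

L[3][0] = 5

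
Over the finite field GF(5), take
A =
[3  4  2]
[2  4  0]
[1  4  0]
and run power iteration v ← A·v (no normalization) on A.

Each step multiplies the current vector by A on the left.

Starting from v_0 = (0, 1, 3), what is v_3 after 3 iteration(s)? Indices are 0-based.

v_3 = (3, 2, 3)

v_0 = (0, 1, 3).
v_1 = A·v_0 = (0, 4, 4).
v_2 = A·v_1 = (4, 1, 1).
v_3 = A·v_2 = (3, 2, 3).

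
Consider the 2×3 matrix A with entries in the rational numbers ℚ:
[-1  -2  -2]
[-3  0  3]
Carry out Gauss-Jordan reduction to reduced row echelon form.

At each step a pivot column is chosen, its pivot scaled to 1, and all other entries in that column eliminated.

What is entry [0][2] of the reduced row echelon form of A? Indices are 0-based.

step 1: normalize row 0 (÷-1) = (1, 2, 2)
  row 1: subtract -3×row0 = (0, 6, 9)
step 2: normalize row 1 (÷6) = (0, 1, 3/2)
  row 0: subtract 2×row1 = (1, 0, -1)

M[0][2] = -1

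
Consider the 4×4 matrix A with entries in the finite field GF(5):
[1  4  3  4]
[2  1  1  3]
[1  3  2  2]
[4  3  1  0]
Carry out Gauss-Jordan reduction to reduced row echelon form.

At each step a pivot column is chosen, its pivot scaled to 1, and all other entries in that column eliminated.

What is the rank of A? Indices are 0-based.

step 1: normalize row 0 (÷1) = (1, 4, 3, 4)
  row 1: subtract 2×row0 = (0, 3, 0, 0)
  row 2: subtract 1×row0 = (0, 4, 4, 3)
  row 3: subtract 4×row0 = (0, 2, 4, 4)
step 2: normalize row 1 (÷3) = (0, 1, 0, 0)
  row 0: subtract 4×row1 = (1, 0, 3, 4)
  row 2: subtract 4×row1 = (0, 0, 4, 3)
  row 3: subtract 2×row1 = (0, 0, 4, 4)
step 3: normalize row 2 (÷4) = (0, 0, 1, 2)
  row 0: subtract 3×row2 = (1, 0, 0, 3)
  row 3: subtract 4×row2 = (0, 0, 0, 1)
step 4: normalize row 3 (÷1) = (0, 0, 0, 1)
  row 0: subtract 3×row3 = (1, 0, 0, 0)
  row 2: subtract 2×row3 = (0, 0, 1, 0)

rank = 4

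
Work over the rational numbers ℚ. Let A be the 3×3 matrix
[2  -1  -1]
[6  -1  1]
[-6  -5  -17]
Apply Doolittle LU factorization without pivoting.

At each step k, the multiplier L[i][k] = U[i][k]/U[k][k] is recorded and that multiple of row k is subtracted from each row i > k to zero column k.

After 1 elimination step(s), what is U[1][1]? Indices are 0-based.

Step 1: pivot at (0,0) is 2.
  row1 ← row1 − (3)·row0  ⇒  L[1][0]=3, U row1=(0, 2, 4)
  row2 ← row2 − (-3)·row0  ⇒  L[2][0]=-3, U row2=(0, -8, -20)

U[1][1] = 2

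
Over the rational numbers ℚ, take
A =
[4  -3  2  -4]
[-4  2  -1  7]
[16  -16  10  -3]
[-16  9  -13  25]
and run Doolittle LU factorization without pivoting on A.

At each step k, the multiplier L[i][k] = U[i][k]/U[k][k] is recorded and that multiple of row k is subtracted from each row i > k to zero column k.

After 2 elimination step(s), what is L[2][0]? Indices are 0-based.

Step 1: pivot at (0,0) is 4.
  row1 ← row1 − (-1)·row0  ⇒  L[1][0]=-1, U row1=(0, -1, 1, 3)
  row2 ← row2 − (4)·row0  ⇒  L[2][0]=4, U row2=(0, -4, 2, 13)
  row3 ← row3 − (-4)·row0  ⇒  L[3][0]=-4, U row3=(0, -3, -5, 9)
Step 2: pivot at (1,1) is -1.
  row2 ← row2 − (4)·row1  ⇒  L[2][1]=4, U row2=(0, 0, -2, 1)
  row3 ← row3 − (3)·row1  ⇒  L[3][1]=3, U row3=(0, 0, -8, 0)

L[2][0] = 4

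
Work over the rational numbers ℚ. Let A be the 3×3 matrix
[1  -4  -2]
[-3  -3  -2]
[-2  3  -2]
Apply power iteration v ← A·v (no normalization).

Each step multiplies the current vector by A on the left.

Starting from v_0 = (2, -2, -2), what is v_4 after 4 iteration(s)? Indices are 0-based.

v_4 = (46, -594, 216)

v_0 = (2, -2, -2).
v_1 = A·v_0 = (14, 4, -6).
v_2 = A·v_1 = (10, -42, -4).
v_3 = A·v_2 = (186, 104, -138).
v_4 = A·v_3 = (46, -594, 216).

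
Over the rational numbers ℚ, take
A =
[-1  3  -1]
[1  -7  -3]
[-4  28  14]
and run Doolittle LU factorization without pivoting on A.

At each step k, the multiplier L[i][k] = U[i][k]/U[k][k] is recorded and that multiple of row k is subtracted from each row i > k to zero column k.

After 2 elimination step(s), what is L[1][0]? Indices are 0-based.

L[1][0] = -1

[col 0] pivot -1
  R1 -= -1*R0 → (0, -4, -4)  (L[1][0] := -1)
  R2 -= 4*R0 → (0, 16, 18)  (L[2][0] := 4)
[col 1] pivot -4
  R2 -= -4*R1 → (0, 0, 2)  (L[2][1] := -4)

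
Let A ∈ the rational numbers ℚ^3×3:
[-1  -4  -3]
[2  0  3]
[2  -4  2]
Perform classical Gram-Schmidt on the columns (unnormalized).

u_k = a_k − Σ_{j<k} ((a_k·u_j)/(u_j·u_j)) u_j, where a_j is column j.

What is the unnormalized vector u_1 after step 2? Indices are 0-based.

u_1 = (-40/9, 8/9, -28/9)

Step 1: u_0 = a_0 = (-1, 2, 2).
Step 2: u_1 = a_1 − (-4/9)·u_0 = (-40/9, 8/9, -28/9).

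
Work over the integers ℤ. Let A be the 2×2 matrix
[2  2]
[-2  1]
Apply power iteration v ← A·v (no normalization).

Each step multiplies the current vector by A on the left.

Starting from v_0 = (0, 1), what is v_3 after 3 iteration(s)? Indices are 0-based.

v_3 = (6, -15)

v_0 = (0, 1).
v_1 = A·v_0 = (2, 1).
v_2 = A·v_1 = (6, -3).
v_3 = A·v_2 = (6, -15).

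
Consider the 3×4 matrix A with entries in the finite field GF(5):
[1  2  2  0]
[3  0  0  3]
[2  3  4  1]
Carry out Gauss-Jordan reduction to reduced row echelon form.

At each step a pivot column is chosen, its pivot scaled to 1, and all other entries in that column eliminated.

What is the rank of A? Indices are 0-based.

pivot(0,0)=1: scale R0 → (1, 2, 2, 0)
  clear (1,0): R1 −= (3)R0 → (0, 4, 4, 3)
  clear (2,0): R2 −= (2)R0 → (0, 4, 0, 1)
pivot(1,1)=4: scale R1 → (0, 1, 1, 2)
  clear (0,1): R0 −= (2)R1 → (1, 0, 0, 1)
  clear (2,1): R2 −= (4)R1 → (0, 0, 1, 3)
pivot(2,2)=1: scale R2 → (0, 0, 1, 3)
  clear (1,2): R1 −= (1)R2 → (0, 1, 0, 4)

rank = 3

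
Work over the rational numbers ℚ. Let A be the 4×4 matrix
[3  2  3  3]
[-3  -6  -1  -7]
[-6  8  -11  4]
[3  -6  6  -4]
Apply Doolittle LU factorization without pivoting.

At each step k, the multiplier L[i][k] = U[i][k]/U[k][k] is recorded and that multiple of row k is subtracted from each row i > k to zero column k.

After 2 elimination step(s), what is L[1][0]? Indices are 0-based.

L[1][0] = -1

[col 0] pivot 3
  R1 -= -1*R0 → (0, -4, 2, -4)  (L[1][0] := -1)
  R2 -= -2*R0 → (0, 12, -5, 10)  (L[2][0] := -2)
  R3 -= 1*R0 → (0, -8, 3, -7)  (L[3][0] := 1)
[col 1] pivot -4
  R2 -= -3*R1 → (0, 0, 1, -2)  (L[2][1] := -3)
  R3 -= 2*R1 → (0, 0, -1, 1)  (L[3][1] := 2)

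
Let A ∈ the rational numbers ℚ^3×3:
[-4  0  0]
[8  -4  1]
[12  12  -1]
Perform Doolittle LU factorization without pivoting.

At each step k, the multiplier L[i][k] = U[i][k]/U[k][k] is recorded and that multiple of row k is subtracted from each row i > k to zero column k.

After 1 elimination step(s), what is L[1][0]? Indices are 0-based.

k=0: U[0][0]=-4
  eliminate (1,0): mult=-2, new row 1: (0, -4, 1); set L[1][0]=-2
  eliminate (2,0): mult=-3, new row 2: (0, 12, -1); set L[2][0]=-3

L[1][0] = -2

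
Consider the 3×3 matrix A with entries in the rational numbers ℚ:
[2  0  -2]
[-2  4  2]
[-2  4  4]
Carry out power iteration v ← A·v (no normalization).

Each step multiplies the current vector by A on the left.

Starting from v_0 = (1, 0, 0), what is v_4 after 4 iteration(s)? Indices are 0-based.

v_0 = (1, 0, 0).
v_1 = A·v_0 = (2, -2, -2).
v_2 = A·v_1 = (8, -16, -20).
v_3 = A·v_2 = (56, -120, -160).
v_4 = A·v_3 = (432, -912, -1232).

v_4 = (432, -912, -1232)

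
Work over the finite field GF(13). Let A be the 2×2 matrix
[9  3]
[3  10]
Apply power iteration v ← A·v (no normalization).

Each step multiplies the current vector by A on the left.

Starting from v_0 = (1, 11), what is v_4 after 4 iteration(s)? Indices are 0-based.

v_4 = (12, 11)

v_0 = (1, 11).
v_1 = A·v_0 = (3, 9).
v_2 = A·v_1 = (2, 8).
v_3 = A·v_2 = (3, 8).
v_4 = A·v_3 = (12, 11).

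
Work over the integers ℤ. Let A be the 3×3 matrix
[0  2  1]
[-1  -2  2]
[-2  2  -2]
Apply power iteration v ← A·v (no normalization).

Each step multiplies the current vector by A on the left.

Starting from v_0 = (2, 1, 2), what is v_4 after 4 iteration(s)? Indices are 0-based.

v_0 = (2, 1, 2).
v_1 = A·v_0 = (4, 0, -6).
v_2 = A·v_1 = (-6, -16, 4).
v_3 = A·v_2 = (-28, 46, -28).
v_4 = A·v_3 = (64, -120, 204).

v_4 = (64, -120, 204)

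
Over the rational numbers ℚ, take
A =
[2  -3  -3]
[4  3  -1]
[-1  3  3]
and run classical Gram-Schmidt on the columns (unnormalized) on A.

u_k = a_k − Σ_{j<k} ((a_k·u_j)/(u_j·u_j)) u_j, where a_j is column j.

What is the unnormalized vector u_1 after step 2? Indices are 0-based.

u_1 = (-23/7, 17/7, 22/7)

Step 1: u_0 = a_0 = (2, 4, -1).
Step 2: u_1 = a_1 − (1/7)·u_0 = (-23/7, 17/7, 22/7).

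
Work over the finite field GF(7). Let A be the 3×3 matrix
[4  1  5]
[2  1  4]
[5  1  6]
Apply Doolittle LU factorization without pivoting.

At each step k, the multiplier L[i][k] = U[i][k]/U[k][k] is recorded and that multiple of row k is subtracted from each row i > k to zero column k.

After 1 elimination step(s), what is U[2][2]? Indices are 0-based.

Step 1: pivot at (0,0) is 4.
  row1 ← row1 − (4)·row0  ⇒  L[1][0]=4, U row1=(0, 4, 5)
  row2 ← row2 − (3)·row0  ⇒  L[2][0]=3, U row2=(0, 5, 5)

U[2][2] = 5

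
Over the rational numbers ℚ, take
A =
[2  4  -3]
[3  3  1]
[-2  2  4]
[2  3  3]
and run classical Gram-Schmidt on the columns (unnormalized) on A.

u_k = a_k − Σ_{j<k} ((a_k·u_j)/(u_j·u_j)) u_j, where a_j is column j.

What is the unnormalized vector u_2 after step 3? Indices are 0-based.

Step 1: u_0 = a_0 = (2, 3, -2, 2).
Step 2: u_1 = a_1 − (19/21)·u_0 = (46/21, 2/7, 80/21, 25/21).
Step 3: u_2 = a_2 − (-5/21)·u_0 − (263/437)·u_1 = (-73/19, 674/437, 538/437, 1206/437).

u_2 = (-73/19, 674/437, 538/437, 1206/437)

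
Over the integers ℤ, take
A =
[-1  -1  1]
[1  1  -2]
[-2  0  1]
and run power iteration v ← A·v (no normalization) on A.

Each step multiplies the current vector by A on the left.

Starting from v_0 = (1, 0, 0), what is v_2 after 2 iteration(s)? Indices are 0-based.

v_2 = (-2, 4, 0)

v_0 = (1, 0, 0).
v_1 = A·v_0 = (-1, 1, -2).
v_2 = A·v_1 = (-2, 4, 0).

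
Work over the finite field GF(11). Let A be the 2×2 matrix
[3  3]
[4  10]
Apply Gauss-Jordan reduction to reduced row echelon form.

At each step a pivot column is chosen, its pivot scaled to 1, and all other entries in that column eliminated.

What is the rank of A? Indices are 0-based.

pivot(0,0)=3: scale R0 → (1, 1)
  clear (1,0): R1 −= (4)R0 → (0, 6)
pivot(1,1)=6: scale R1 → (0, 1)
  clear (0,1): R0 −= (1)R1 → (1, 0)

rank = 2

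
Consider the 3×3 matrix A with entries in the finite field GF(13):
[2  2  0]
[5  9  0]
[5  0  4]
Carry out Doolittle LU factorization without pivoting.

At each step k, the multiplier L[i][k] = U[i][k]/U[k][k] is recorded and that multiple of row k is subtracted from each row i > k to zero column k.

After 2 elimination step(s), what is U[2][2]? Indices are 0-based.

Step 1: pivot at (0,0) is 2.
  row1 ← row1 − (9)·row0  ⇒  L[1][0]=9, U row1=(0, 4, 0)
  row2 ← row2 − (9)·row0  ⇒  L[2][0]=9, U row2=(0, 8, 4)
Step 2: pivot at (1,1) is 4.
  row2 ← row2 − (2)·row1  ⇒  L[2][1]=2, U row2=(0, 0, 4)

U[2][2] = 4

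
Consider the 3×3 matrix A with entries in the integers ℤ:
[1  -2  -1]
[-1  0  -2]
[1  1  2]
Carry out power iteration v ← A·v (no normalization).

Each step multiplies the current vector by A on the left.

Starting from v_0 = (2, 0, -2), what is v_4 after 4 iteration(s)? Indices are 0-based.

v_0 = (2, 0, -2).
v_1 = A·v_0 = (4, 2, -2).
v_2 = A·v_1 = (2, 0, 2).
v_3 = A·v_2 = (0, -6, 6).
v_4 = A·v_3 = (6, -12, 6).

v_4 = (6, -12, 6)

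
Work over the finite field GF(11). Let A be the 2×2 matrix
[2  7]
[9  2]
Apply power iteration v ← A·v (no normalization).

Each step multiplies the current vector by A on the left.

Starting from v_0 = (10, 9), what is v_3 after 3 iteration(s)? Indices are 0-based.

v_3 = (5, 5)

v_0 = (10, 9).
v_1 = A·v_0 = (6, 9).
v_2 = A·v_1 = (9, 6).
v_3 = A·v_2 = (5, 5).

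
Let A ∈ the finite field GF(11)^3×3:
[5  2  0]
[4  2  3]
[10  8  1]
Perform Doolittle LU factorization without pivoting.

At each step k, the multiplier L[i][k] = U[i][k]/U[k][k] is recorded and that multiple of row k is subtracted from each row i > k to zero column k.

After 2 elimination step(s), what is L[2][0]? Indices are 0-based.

k=0: U[0][0]=5
  eliminate (1,0): mult=3, new row 1: (0, 7, 3); set L[1][0]=3
  eliminate (2,0): mult=2, new row 2: (0, 4, 1); set L[2][0]=2
k=1: U[1][1]=7
  eliminate (2,1): mult=10, new row 2: (0, 0, 4); set L[2][1]=10

L[2][0] = 2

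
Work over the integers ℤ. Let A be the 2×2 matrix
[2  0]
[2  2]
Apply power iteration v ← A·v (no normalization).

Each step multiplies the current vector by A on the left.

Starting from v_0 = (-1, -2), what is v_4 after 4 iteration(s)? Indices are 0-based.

v_4 = (-16, -96)

v_0 = (-1, -2).
v_1 = A·v_0 = (-2, -6).
v_2 = A·v_1 = (-4, -16).
v_3 = A·v_2 = (-8, -40).
v_4 = A·v_3 = (-16, -96).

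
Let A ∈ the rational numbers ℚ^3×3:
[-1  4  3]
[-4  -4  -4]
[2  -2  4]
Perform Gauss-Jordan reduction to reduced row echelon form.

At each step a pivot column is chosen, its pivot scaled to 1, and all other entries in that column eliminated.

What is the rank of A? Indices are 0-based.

pivot(0,0)=-1: scale R0 → (1, -4, -3)
  clear (1,0): R1 −= (-4)R0 → (0, -20, -16)
  clear (2,0): R2 −= (2)R0 → (0, 6, 10)
pivot(1,1)=-20: scale R1 → (0, 1, 4/5)
  clear (0,1): R0 −= (-4)R1 → (1, 0, 1/5)
  clear (2,1): R2 −= (6)R1 → (0, 0, 26/5)
pivot(2,2)=26/5: scale R2 → (0, 0, 1)
  clear (0,2): R0 −= (1/5)R2 → (1, 0, 0)
  clear (1,2): R1 −= (4/5)R2 → (0, 1, 0)

rank = 3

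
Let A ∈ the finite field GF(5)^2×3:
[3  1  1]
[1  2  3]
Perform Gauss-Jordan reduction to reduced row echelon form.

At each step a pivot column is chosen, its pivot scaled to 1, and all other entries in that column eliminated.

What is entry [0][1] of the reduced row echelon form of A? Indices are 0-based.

M[0][1] = 2

step 1: normalize row 0 (÷3) = (1, 2, 2)
  row 1: subtract 1×row0 = (0, 0, 1)
skip col 1 (zero from row 1)
step 2: normalize row 1 (÷1) = (0, 0, 1)
  row 0: subtract 2×row1 = (1, 2, 0)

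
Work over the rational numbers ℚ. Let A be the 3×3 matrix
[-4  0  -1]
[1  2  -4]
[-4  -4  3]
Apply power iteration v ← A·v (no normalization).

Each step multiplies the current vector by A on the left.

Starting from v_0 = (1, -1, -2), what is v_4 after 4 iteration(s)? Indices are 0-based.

v_4 = (386, 1714, -1822)

v_0 = (1, -1, -2).
v_1 = A·v_0 = (-2, 7, -6).
v_2 = A·v_1 = (14, 36, -38).
v_3 = A·v_2 = (-18, 238, -314).
v_4 = A·v_3 = (386, 1714, -1822).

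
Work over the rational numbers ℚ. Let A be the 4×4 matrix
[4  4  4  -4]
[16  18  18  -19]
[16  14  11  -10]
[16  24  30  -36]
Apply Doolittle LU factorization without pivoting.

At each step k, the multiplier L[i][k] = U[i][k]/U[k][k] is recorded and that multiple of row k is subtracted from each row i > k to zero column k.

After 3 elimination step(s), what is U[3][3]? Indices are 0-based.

U[3][3] = -2

k=0: U[0][0]=4
  eliminate (1,0): mult=4, new row 1: (0, 2, 2, -3); set L[1][0]=4
  eliminate (2,0): mult=4, new row 2: (0, -2, -5, 6); set L[2][0]=4
  eliminate (3,0): mult=4, new row 3: (0, 8, 14, -20); set L[3][0]=4
k=1: U[1][1]=2
  eliminate (2,1): mult=-1, new row 2: (0, 0, -3, 3); set L[2][1]=-1
  eliminate (3,1): mult=4, new row 3: (0, 0, 6, -8); set L[3][1]=4
k=2: U[2][2]=-3
  eliminate (3,2): mult=-2, new row 3: (0, 0, 0, -2); set L[3][2]=-2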